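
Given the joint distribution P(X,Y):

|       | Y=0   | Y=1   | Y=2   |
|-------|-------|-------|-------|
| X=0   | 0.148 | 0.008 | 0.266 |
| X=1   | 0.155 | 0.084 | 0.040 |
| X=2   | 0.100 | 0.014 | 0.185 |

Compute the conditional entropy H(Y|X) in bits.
1.1836 bits

H(Y|X) = H(X,Y) - H(X)

H(X,Y) = -Σ_{x,y} P(x,y) log₂ P(x,y). Per-cell terms -P(x,y)·log₂P(x,y):
  X=0: 0.4079, 0.0557, 0.5082
  X=1: 0.4169, 0.3002, 0.1858
  X=2: 0.3322, 0.0862, 0.4504
Sum of the 9 terms: H(X,Y) = 2.7435 bits

Marginal of X (row sums):
  P(X=0) = 0.148 + 0.008 + 0.266 = 0.422
  P(X=1) = 0.155 + 0.084 + 0.040 = 0.279
  P(X=2) = 0.100 + 0.014 + 0.185 = 0.299
H(X) = -[0.422·log₂(0.422) + 0.279·log₂(0.279) + 0.299·log₂(0.299)]
  = 0.5253 + 0.5138 + 0.5208 = 1.5599 bits

H(Y|X) = H(X,Y) - H(X) = 2.7435 - 1.5599 = 1.1836 bits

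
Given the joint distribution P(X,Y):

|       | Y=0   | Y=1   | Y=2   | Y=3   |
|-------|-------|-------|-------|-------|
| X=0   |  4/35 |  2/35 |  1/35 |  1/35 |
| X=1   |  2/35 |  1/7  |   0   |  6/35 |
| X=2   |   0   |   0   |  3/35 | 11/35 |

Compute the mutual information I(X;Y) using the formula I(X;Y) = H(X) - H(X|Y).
0.5093 bits

I(X;Y) = H(X) - H(X|Y)

Marginal of X (row sums):
  P(X=0) = 4/35 + 2/35 + 1/35 + 1/35 = 8/35
  P(X=1) = 2/35 + 1/7 + 0 + 6/35 = 13/35
  P(X=2) = 0 + 0 + 3/35 + 11/35 = 2/5
H(X) = -[(8/35)·log₂(8/35) + (13/35)·log₂(13/35) + (2/5)·log₂(2/5)]
  = 0.4867 + 0.5307 + 0.5288 = 1.5462 bits

Marginal of Y (column sums):
  P(Y=0) = 4/35 + 2/35 + 0 = 6/35
  P(Y=1) = 2/35 + 1/7 + 0 = 1/5
  P(Y=2) = 1/35 + 0 + 3/35 = 4/35
  P(Y=3) = 1/35 + 6/35 + 11/35 = 18/35
H(X|Y) = Σ_y P(y)·H(X|Y=y):
  Y=0: P(Y=0) = 6/35, P(X|Y=0) = (2/3, 1/3, 0) → H(X|Y=0) = 0.9183
  Y=1: P(Y=1) = 1/5, P(X|Y=1) = (2/7, 5/7, 0) → H(X|Y=1) = 0.8631
  Y=2: P(Y=2) = 4/35, P(X|Y=2) = (1/4, 0, 3/4) → H(X|Y=2) = 0.8113
  Y=3: P(Y=3) = 18/35, P(X|Y=3) = (1/18, 1/3, 11/18) → H(X|Y=3) = 1.1942
H(X|Y) = (6/35)·0.9183 + (1/5)·0.8631 + (4/35)·0.8113 + (18/35)·1.1942 = 1.0369 bits

I(X;Y) = H(X) - H(X|Y) = 1.5462 - 1.0369 = 0.5093 bits

Cross-check via I(X;Y) = H(X) + H(Y) - H(X,Y): computing H(Y) from the column sums and H(X,Y) from the 12 cells in the same way gives H(Y) = 1.7516 bits and H(X,Y) = 2.7885 bits, so
I(X;Y) = 1.5462 + 1.7516 - 2.7885 = 0.5093 bits ✓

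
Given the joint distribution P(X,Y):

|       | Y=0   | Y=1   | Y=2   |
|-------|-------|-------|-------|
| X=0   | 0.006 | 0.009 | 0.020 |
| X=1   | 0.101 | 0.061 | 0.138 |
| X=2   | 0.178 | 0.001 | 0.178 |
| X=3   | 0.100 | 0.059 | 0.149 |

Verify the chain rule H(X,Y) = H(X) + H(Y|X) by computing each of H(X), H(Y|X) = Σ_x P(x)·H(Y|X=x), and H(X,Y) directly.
H(X) = 1.7442 bits, H(Y|X) = 1.3274 bits, H(X,Y) = 3.0716 bits

Marginal of X (row sums):
  P(X=0) = 0.006 + 0.009 + 0.020 = 0.035
  P(X=1) = 0.101 + 0.061 + 0.138 = 0.300
  P(X=2) = 0.178 + 0.001 + 0.178 = 0.357
  P(X=3) = 0.100 + 0.059 + 0.149 = 0.308
H(X) = -[0.035·log₂(0.035) + 0.300·log₂(0.300) + 0.357·log₂(0.357) + 0.308·log₂(0.308)]
  = 0.1693 + 0.5211 + 0.5305 + 0.5233 = 1.7442 bits

H(Y|X) = Σ_x P(x)·H(Y|X=x):
  X=0: P(X=0) = 0.035, P(Y|X=0) = (6/35, 9/35, 4/7) → H(Y|X=0) = 1.4013
  X=1: P(X=1) = 0.300, P(Y|X=1) = (101/300, 61/300, 23/50) → H(Y|X=1) = 1.5114
  X=2: P(X=2) = 0.357, P(Y|X=2) = (178/357, 1/357, 178/357) → H(Y|X=2) = 1.0250
  X=3: P(X=3) = 0.308, P(Y|X=3) = (25/77, 59/308, 149/308) → H(Y|X=3) = 1.4904
H(Y|X) = 0.035·1.4013 + 0.300·1.5114 + 0.357·1.0250 + 0.308·1.4904 = 1.3274 bits

H(X,Y) = -Σ_{x,y} P(x,y) log₂ P(x,y). Per-cell terms -P(x,y)·log₂P(x,y):
  X=0: 0.0443, 0.0612, 0.1129
  X=1: 0.3341, 0.2461, 0.3943
  X=2: 0.4432, 0.0100, 0.4432
  X=3: 0.3322, 0.2409, 0.4092
Sum of the 12 terms: H(X,Y) = 3.0716 bits

Chain rule check:
  H(X) + H(Y|X) = 1.7442 + 1.3274 = 3.0716 bits
  H(X,Y) = 3.0716 bits
✓ Chain rule verified.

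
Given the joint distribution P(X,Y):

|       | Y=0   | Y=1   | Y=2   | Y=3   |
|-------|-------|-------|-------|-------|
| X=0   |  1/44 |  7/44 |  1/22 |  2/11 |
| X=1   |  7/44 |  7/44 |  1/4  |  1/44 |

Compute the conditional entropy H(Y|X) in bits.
1.6878 bits

H(Y|X) = H(X,Y) - H(X)

H(X,Y) = -Σ_{x,y} P(x,y) log₂ P(x,y). Per-cell terms -P(x,y)·log₂P(x,y):
  X=0: 0.1241, 0.4219, 0.2027, 0.4472
  X=1: 0.4219, 0.4219, 0.5000, 0.1241
Sum of the 8 terms: H(X,Y) = 2.6638 bits

Marginal of X (row sums):
  P(X=0) = 1/44 + 7/44 + 1/22 + 2/11 = 9/22
  P(X=1) = 7/44 + 7/44 + 1/4 + 1/44 = 13/22
H(X) = -[(9/22)·log₂(9/22) + (13/22)·log₂(13/22)]
  = 0.5275 + 0.4485 = 0.9760 bits

H(Y|X) = H(X,Y) - H(X) = 2.6638 - 0.9760 = 1.6878 bits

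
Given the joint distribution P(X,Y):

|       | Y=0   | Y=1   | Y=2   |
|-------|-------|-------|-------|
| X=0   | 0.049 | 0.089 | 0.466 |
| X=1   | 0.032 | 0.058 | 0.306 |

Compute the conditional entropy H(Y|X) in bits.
0.9885 bits

H(Y|X) = H(X,Y) - H(X)

H(X,Y) = -Σ_{x,y} P(x,y) log₂ P(x,y). Per-cell terms -P(x,y)·log₂P(x,y):
  X=0: 0.21320, 0.31061, 0.51334
  X=1: 0.15891, 0.23825, 0.52277
Sum of the 6 terms: H(X,Y) = 1.9571 bits

Marginal of X (row sums):
  P(X=0) = 0.049 + 0.089 + 0.466 = 0.604
  P(X=1) = 0.032 + 0.058 + 0.306 = 0.396
H(X) = -[0.604·log₂(0.604) + 0.396·log₂(0.396)]
  = 0.43934 + 0.52923 = 0.9686 bits

H(Y|X) = H(X,Y) - H(X) = 1.9571 - 0.9686 = 0.9885 bits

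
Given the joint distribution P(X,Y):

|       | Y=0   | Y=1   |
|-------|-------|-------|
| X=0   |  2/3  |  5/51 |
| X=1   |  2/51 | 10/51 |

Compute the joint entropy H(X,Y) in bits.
1.3626 bits

H(X,Y) = -Σ_{x,y} P(x,y) log₂ P(x,y). Per-cell terms -P(x,y)·log₂P(x,y):
  X=0: 0.3900, 0.3285
  X=1: 0.1832, 0.4609
Sum of the 4 terms: H(X,Y) = 1.3626 bits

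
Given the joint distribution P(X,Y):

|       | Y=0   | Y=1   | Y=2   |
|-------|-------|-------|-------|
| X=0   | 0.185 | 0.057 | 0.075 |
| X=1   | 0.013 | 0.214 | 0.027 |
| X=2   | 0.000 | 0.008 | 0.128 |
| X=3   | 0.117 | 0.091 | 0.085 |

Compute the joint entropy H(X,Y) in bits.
3.0788 bits

H(X,Y) = -Σ_{x,y} P(x,y) log₂ P(x,y). Per-cell terms -P(x,y)·log₂P(x,y):
  X=0: 0.45036, 0.23557, 0.28027
  X=1: 0.08145, 0.47600, 0.14069
  X=2: 0.00000, 0.05573, 0.37962
  X=3: 0.36216, 0.31468, 0.30229
  (cells with P = 0 contribute 0)
Sum of the 12 terms: H(X,Y) = 3.0788 bits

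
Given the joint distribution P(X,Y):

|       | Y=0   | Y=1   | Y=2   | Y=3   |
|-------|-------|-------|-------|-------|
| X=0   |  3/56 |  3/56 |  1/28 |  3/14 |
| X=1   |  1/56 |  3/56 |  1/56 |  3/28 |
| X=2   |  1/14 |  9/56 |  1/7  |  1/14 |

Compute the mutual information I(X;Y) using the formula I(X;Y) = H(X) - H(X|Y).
0.1640 bits

I(X;Y) = H(X) - H(X|Y)

Marginal of X (row sums):
  P(X=0) = 3/56 + 3/56 + 1/28 + 3/14 = 5/14
  P(X=1) = 1/56 + 3/56 + 1/56 + 3/28 = 11/56
  P(X=2) = 1/14 + 9/56 + 1/7 + 1/14 = 25/56
H(X) = -[(5/14)·log₂(5/14) + (11/56)·log₂(11/56) + (25/56)·log₂(25/56)]
  = 0.53051 + 0.46120 + 0.51942 = 1.51113 bits

Marginal of Y (column sums):
  P(Y=0) = 3/56 + 1/56 + 1/14 = 1/7
  P(Y=1) = 3/56 + 3/56 + 9/56 = 15/56
  P(Y=2) = 1/28 + 1/56 + 1/7 = 11/56
  P(Y=3) = 3/14 + 3/28 + 1/14 = 11/28
H(X|Y) = Σ_y P(y)·H(X|Y=y):
  Y=0: P(Y=0) = 1/7, P(X|Y=0) = (3/8, 1/8, 1/2) → H(X|Y=0) = 1.40564
  Y=1: P(Y=1) = 15/56, P(X|Y=1) = (1/5, 1/5, 3/5) → H(X|Y=1) = 1.37095
  Y=2: P(Y=2) = 11/56, P(X|Y=2) = (2/11, 1/11, 8/11) → H(X|Y=2) = 1.09580
  Y=3: P(Y=3) = 11/28, P(X|Y=3) = (6/11, 3/11, 2/11) → H(X|Y=3) = 1.43537
H(X|Y) = (1/7)·1.40564 + (15/56)·1.37095 + (11/56)·1.09580 + (11/28)·1.43537 = 1.34717 bits

I(X;Y) = H(X) - H(X|Y) = 1.51113 - 1.34717 = 0.1640 bits

Cross-check via I(X;Y) = H(X) + H(Y) - H(X,Y): computing H(Y) from the column sums and H(X,Y) from the 12 cells in the same way gives H(Y) = 1.90084 bits and H(X,Y) = 3.24801 bits, so
I(X;Y) = 1.51113 + 1.90084 - 3.24801 = 0.1640 bits ✓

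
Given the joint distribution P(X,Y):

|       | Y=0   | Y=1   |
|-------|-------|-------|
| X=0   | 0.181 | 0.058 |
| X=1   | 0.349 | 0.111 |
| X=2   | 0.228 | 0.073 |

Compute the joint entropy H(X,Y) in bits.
2.3286 bits

H(X,Y) = -Σ_{x,y} P(x,y) log₂ P(x,y). Per-cell terms -P(x,y)·log₂P(x,y):
  X=0: 0.44633, 0.23825
  X=1: 0.53003, 0.35202
  X=2: 0.48630, 0.27565
Sum of the 6 terms: H(X,Y) = 2.3286 bits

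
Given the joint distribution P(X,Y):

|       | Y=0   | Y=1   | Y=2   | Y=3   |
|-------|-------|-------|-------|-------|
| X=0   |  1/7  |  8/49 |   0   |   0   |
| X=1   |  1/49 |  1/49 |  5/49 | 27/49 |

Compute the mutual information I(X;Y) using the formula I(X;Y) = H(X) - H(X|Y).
0.7075 bits

I(X;Y) = H(X) - H(X|Y)

Marginal of X (row sums):
  P(X=0) = 1/7 + 8/49 + 0 + 0 = 15/49
  P(X=1) = 1/49 + 1/49 + 5/49 + 27/49 = 34/49
H(X) = -[(15/49)·log₂(15/49) + (34/49)·log₂(34/49)]
  = 0.522802 + 0.365845 = 0.88865 bits

Marginal of Y (column sums):
  P(Y=0) = 1/7 + 1/49 = 8/49
  P(Y=1) = 8/49 + 1/49 = 9/49
  P(Y=2) = 0 + 5/49 = 5/49
  P(Y=3) = 0 + 27/49 = 27/49
H(X|Y) = Σ_y P(y)·H(X|Y=y):
  Y=0: P(Y=0) = 8/49, P(X|Y=0) = (7/8, 1/8) → H(X|Y=0) = 0.543564
  Y=1: P(Y=1) = 9/49, P(X|Y=1) = (8/9, 1/9) → H(X|Y=1) = 0.503258
  Y=2: P(Y=2) = 5/49, P(X|Y=2) = (0, 1) → H(X|Y=2) = 0.000000
  Y=3: P(Y=3) = 27/49, P(X|Y=3) = (0, 1) → H(X|Y=3) = 0.000000
H(X|Y) = (8/49)·0.543564 + (9/49)·0.503258 + (5/49)·0.000000 + (27/49)·0.000000 = 0.18118 bits

I(X;Y) = H(X) - H(X|Y) = 0.88865 - 0.18118 = 0.7075 bits

Cross-check via I(X;Y) = H(X) + H(Y) - H(X,Y): computing H(Y) from the column sums and H(X,Y) from the 8 cells in the same way gives H(Y) = 1.68571 bits and H(X,Y) = 1.86689 bits, so
I(X;Y) = 0.88865 + 1.68571 - 1.86689 = 0.7075 bits ✓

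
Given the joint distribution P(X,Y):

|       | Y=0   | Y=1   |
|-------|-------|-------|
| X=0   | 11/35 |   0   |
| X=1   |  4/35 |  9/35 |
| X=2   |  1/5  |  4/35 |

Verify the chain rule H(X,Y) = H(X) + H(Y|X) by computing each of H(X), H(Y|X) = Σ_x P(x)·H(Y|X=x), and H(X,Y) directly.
H(X) = 1.5803 bits, H(Y|X) = 0.6280 bits, H(X,Y) = 2.2083 bits

Marginal of X (row sums):
  P(X=0) = 11/35 + 0 = 11/35
  P(X=1) = 4/35 + 9/35 = 13/35
  P(X=2) = 1/5 + 4/35 = 11/35
H(X) = -[(11/35)·log₂(11/35) + (13/35)·log₂(13/35) + (11/35)·log₂(11/35)]
  = 0.52481 + 0.53071 + 0.52481 = 1.5803 bits

H(Y|X) = Σ_x P(x)·H(Y|X=x):
  X=0: P(X=0) = 11/35, P(Y|X=0) = (1, 0) → H(Y|X=0) = 0.00000
  X=1: P(X=1) = 13/35, P(Y|X=1) = (4/13, 9/13) → H(Y|X=1) = 0.89049
  X=2: P(X=2) = 11/35, P(Y|X=2) = (7/11, 4/11) → H(Y|X=2) = 0.94566
H(Y|X) = (11/35)·0.00000 + (13/35)·0.89049 + (11/35)·0.94566 = 0.6280 bits

H(X,Y) = -Σ_{x,y} P(x,y) log₂ P(x,y). Per-cell terms -P(x,y)·log₂P(x,y):
  X=0: 0.52481, 0.00000
  X=1: 0.35763, 0.50383
  X=2: 0.46439, 0.35763
  (cells with P = 0 contribute 0)
Sum of the 6 terms: H(X,Y) = 2.2083 bits

Chain rule check:
  H(X) + H(Y|X) = 1.5803 + 0.6280 = 2.2083 bits
  H(X,Y) = 2.2083 bits
✓ Chain rule verified.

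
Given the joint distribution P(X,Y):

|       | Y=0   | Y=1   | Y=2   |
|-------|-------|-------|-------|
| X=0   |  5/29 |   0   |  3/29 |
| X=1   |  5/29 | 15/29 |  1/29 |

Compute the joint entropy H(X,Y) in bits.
1.8725 bits

H(X,Y) = -Σ_{x,y} P(x,y) log₂ P(x,y). Per-cell terms -P(x,y)·log₂P(x,y):
  X=0: 0.4372505, 0.0000000, 0.3385881
  X=1: 0.4372505, 0.4919433, 0.1675166
  (cells with P = 0 contribute 0)
Sum of the 6 terms: H(X,Y) = 1.8725 bits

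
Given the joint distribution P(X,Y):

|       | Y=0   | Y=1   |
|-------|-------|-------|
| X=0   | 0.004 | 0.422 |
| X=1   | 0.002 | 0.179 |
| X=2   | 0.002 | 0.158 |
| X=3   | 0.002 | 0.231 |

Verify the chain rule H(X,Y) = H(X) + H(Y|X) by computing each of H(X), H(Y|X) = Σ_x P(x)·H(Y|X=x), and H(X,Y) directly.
H(X) = 1.8835 bits, H(Y|X) = 0.0807 bits, H(X,Y) = 1.9641 bits

Marginal of X (row sums):
  P(X=0) = 0.004 + 0.422 = 0.426
  P(X=1) = 0.002 + 0.179 = 0.181
  P(X=2) = 0.002 + 0.158 = 0.160
  P(X=3) = 0.002 + 0.231 = 0.233
H(X) = -[0.426·log₂(0.426) + 0.181·log₂(0.181) + 0.160·log₂(0.160) + 0.233·log₂(0.233)]
  = 0.52444 + 0.44633 + 0.42302 + 0.48967 = 1.8835 bits

H(Y|X) = Σ_x P(x)·H(Y|X=x):
  X=0: P(X=0) = 0.426, P(Y|X=0) = (2/213, 211/213) → H(Y|X=0) = 0.07672
  X=1: P(X=1) = 0.181, P(Y|X=1) = (2/181, 179/181) → H(Y|X=1) = 0.08767
  X=2: P(X=2) = 0.160, P(Y|X=2) = (1/80, 79/80) → H(Y|X=2) = 0.09694
  X=3: P(X=3) = 0.233, P(Y|X=3) = (2/233, 231/233) → H(Y|X=3) = 0.07125
H(Y|X) = 0.426·0.07672 + 0.181·0.08767 + 0.160·0.09694 + 0.233·0.07125 = 0.0807 bits

H(X,Y) = -Σ_{x,y} P(x,y) log₂ P(x,y). Per-cell terms -P(x,y)·log₂P(x,y):
  X=0: 0.03186, 0.52526
  X=1: 0.01793, 0.44427
  X=2: 0.01793, 0.42060
  X=3: 0.01793, 0.48834
Sum of the 8 terms: H(X,Y) = 1.9641 bits

Chain rule check:
  H(X) + H(Y|X) = 1.8835 + 0.0807 = 1.9642 bits
  H(X,Y) = 1.9641 bits
✓ Chain rule verified (Δ = 0.0001 is 4-dp rounding noise: each of the three values was rounded independently).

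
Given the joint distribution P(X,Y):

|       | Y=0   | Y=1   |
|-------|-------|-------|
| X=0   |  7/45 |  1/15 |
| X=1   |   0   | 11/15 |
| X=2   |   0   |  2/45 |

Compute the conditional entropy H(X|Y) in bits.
0.5823 bits

H(X|Y) = H(X,Y) - H(Y)

H(X,Y) = -Σ_{x,y} P(x,y) log₂ P(x,y). Per-cell terms -P(x,y)·log₂P(x,y):
  X=0: 0.4175886, 0.2604594
  X=1: 0.0000000, 0.3281366
  X=2: 0.0000000, 0.1996379
  (cells with P = 0 contribute 0)
Sum of the 6 terms: H(X,Y) = 1.2058225 bits

Marginal of Y (column sums):
  P(Y=0) = 7/45 + 0 + 0 = 7/45
  P(Y=1) = 1/15 + 11/15 + 2/45 = 38/45
H(Y) = -[(7/45)·log₂(7/45) + (38/45)·log₂(38/45)]
  = 0.4175886 + 0.2059816 = 0.6235702 bits

H(X|Y) = H(X,Y) - H(Y) = 1.2058225 - 0.6235702 = 0.5823 bits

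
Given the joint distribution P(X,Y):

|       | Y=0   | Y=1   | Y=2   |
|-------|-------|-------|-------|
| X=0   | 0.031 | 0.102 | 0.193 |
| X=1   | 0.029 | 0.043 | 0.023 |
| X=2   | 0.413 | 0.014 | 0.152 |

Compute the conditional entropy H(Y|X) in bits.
1.1378 bits

H(Y|X) = H(X,Y) - H(X)

H(X,Y) = -Σ_{x,y} P(x,y) log₂ P(x,y). Per-cell terms -P(x,y)·log₂P(x,y):
  X=0: 0.155359, 0.335923, 0.458052
  X=1: 0.148126, 0.195199, 0.125171
  X=2: 0.526900, 0.086218, 0.413114
Sum of the 9 terms: H(X,Y) = 2.44406 bits

Marginal of X (row sums):
  P(X=0) = 0.031 + 0.102 + 0.193 = 0.326
  P(X=1) = 0.029 + 0.043 + 0.023 = 0.095
  P(X=2) = 0.413 + 0.014 + 0.152 = 0.579
H(X) = -[0.326·log₂(0.326) + 0.095·log₂(0.095) + 0.579·log₂(0.579)]
  = 0.527160 + 0.322613 + 0.456463 = 1.30624 bits

H(Y|X) = H(X,Y) - H(X) = 2.44406 - 1.30624 = 1.1378 bits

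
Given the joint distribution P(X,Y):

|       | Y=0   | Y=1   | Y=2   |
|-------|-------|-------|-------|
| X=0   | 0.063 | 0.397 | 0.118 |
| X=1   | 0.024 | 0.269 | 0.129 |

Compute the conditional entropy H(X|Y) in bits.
0.9687 bits

H(X|Y) = H(X,Y) - H(Y)

H(X,Y) = -Σ_{x,y} P(x,y) log₂ P(x,y). Per-cell terms -P(x,y)·log₂P(x,y):
  X=0: 0.25127577, 0.52911727, 0.36381067
  X=1: 0.12913972, 0.50957260, 0.38113786
Sum of the 6 terms: H(X,Y) = 2.1640539 bits

Marginal of Y (column sums):
  P(Y=0) = 0.063 + 0.024 = 0.087
  P(Y=1) = 0.397 + 0.269 = 0.666
  P(Y=2) = 0.118 + 0.129 = 0.247
H(Y) = -[0.087·log₂(0.087) + 0.666·log₂(0.666) + 0.247·log₂(0.247)]
  = 0.30648715 + 0.39054634 + 0.49830201 = 1.1953355 bits

H(X|Y) = H(X,Y) - H(Y) = 2.1640539 - 1.1953355 = 0.9687 bits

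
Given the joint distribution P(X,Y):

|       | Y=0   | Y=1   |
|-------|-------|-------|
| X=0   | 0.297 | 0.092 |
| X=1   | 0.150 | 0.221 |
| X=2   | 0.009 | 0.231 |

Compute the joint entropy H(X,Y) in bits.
2.2782 bits

H(X,Y) = -Σ_{x,y} P(x,y) log₂ P(x,y). Per-cell terms -P(x,y)·log₂P(x,y):
  X=0: 0.5202, 0.3167
  X=1: 0.4105, 0.4813
  X=2: 0.0612, 0.4883
Sum of the 6 terms: H(X,Y) = 2.2782 bits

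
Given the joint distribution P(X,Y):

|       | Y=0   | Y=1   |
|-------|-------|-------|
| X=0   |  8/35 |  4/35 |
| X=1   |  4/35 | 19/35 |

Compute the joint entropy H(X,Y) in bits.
1.6804 bits

H(X,Y) = -Σ_{x,y} P(x,y) log₂ P(x,y). Per-cell terms -P(x,y)·log₂P(x,y):
  X=0: 0.4867, 0.3576
  X=1: 0.3576, 0.4785
Sum of the 4 terms: H(X,Y) = 1.6804 bits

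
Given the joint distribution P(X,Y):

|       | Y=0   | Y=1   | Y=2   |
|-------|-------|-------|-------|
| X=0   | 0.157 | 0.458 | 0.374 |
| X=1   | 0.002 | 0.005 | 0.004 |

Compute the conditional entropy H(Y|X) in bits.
1.4667 bits

H(Y|X) = H(X,Y) - H(X)

H(X,Y) = -Σ_{x,y} P(x,y) log₂ P(x,y). Per-cell terms -P(x,y)·log₂P(x,y):
  X=0: 0.419373, 0.515974, 0.530665
  X=1: 0.017932, 0.038219, 0.031863
Sum of the 6 terms: H(X,Y) = 1.55403 bits

Marginal of X (row sums):
  P(X=0) = 0.157 + 0.458 + 0.374 = 0.989
  P(X=1) = 0.002 + 0.005 + 0.004 = 0.011
H(X) = -[0.989·log₂(0.989) + 0.011·log₂(0.011)]
  = 0.015782 + 0.071570 = 0.08735 bits

H(Y|X) = H(X,Y) - H(X) = 1.55403 - 0.08735 = 1.4667 bits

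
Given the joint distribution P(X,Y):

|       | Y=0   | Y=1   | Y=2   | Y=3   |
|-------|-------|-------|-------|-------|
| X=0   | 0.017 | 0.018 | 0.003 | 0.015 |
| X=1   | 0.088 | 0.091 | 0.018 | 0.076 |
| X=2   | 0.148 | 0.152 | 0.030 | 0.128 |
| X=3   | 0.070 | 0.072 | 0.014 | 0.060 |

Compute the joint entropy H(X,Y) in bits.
3.5544 bits

H(X,Y) = -Σ_{x,y} P(x,y) log₂ P(x,y). Per-cell terms -P(x,y)·log₂P(x,y):
  X=0: 0.0999, 0.1043, 0.0251, 0.0909
  X=1: 0.3086, 0.3147, 0.1043, 0.2826
  X=2: 0.4079, 0.4131, 0.1518, 0.3796
  X=3: 0.2686, 0.2733, 0.0862, 0.2435
Sum of the 16 terms: H(X,Y) = 3.5544 bits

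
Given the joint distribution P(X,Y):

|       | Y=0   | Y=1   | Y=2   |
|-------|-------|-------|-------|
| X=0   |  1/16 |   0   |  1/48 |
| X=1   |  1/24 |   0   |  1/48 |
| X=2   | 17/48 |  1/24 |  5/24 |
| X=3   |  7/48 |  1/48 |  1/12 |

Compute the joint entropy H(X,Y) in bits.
2.6868 bits

H(X,Y) = -Σ_{x,y} P(x,y) log₂ P(x,y). Per-cell terms -P(x,y)·log₂P(x,y):
  X=0: 0.25000, 0.00000, 0.11635
  X=1: 0.19104, 0.00000, 0.11635
  X=2: 0.53036, 0.19104, 0.47147
  X=3: 0.40507, 0.11635, 0.29875
  (cells with P = 0 contribute 0)
Sum of the 12 terms: H(X,Y) = 2.6868 bits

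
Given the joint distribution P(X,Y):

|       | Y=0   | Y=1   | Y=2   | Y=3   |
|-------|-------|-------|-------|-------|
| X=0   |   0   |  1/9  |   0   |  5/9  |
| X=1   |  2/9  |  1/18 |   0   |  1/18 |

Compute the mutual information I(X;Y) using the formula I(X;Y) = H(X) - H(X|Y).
0.4967 bits

I(X;Y) = H(X) - H(X|Y)

Marginal of X (row sums):
  P(X=0) = 0 + 1/9 + 0 + 5/9 = 2/3
  P(X=1) = 2/9 + 1/18 + 0 + 1/18 = 1/3
H(X) = -[(2/3)·log₂(2/3) + (1/3)·log₂(1/3)]
  = 0.38998 + 0.52832 = 0.91830 bits

Marginal of Y (column sums):
  P(Y=0) = 0 + 2/9 = 2/9
  P(Y=1) = 1/9 + 1/18 = 1/6
  P(Y=2) = 0 + 0 = 0
  P(Y=3) = 5/9 + 1/18 = 11/18
H(X|Y) = Σ_y P(y)·H(X|Y=y):
  Y=0: P(Y=0) = 2/9, P(X|Y=0) = (0, 1) → H(X|Y=0) = 0.00000
  Y=1: P(Y=1) = 1/6, P(X|Y=1) = (2/3, 1/3) → H(X|Y=1) = 0.91830
  Y=2: P(Y=2) = 0 → contributes 0
  Y=3: P(Y=3) = 11/18, P(X|Y=3) = (10/11, 1/11) → H(X|Y=3) = 0.43950
H(X|Y) = (2/9)·0.00000 + (1/6)·0.91830 + (11/18)·0.43950 = 0.42163 bits

I(X;Y) = H(X) - H(X|Y) = 0.91830 - 0.42163 = 0.4967 bits

Cross-check via I(X;Y) = H(X) + H(Y) - H(X,Y): computing H(Y) from the column sums and H(X,Y) from the 8 cells in the same way gives H(Y) = 1.34722 bits and H(X,Y) = 1.76885 bits, so
I(X;Y) = 0.91830 + 1.34722 - 1.76885 = 0.4967 bits ✓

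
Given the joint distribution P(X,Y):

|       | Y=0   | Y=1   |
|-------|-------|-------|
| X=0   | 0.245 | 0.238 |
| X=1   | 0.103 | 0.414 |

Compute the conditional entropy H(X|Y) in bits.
0.9223 bits

H(X|Y) = H(X,Y) - H(Y)

H(X,Y) = -Σ_{x,y} P(x,y) log₂ P(x,y). Per-cell terms -P(x,y)·log₂P(x,y):
  X=0: 0.49714, 0.49289
  X=1: 0.33777, 0.52673
Sum of the 4 terms: H(X,Y) = 1.85453 bits

Marginal of Y (column sums):
  P(Y=0) = 0.245 + 0.103 = 0.348
  P(Y=1) = 0.238 + 0.414 = 0.652
H(Y) = -[0.348·log₂(0.348) + 0.652·log₂(0.652)]
  = 0.52995 + 0.40232 = 0.93227 bits

H(X|Y) = H(X,Y) - H(Y) = 1.85453 - 0.93227 = 0.9223 bits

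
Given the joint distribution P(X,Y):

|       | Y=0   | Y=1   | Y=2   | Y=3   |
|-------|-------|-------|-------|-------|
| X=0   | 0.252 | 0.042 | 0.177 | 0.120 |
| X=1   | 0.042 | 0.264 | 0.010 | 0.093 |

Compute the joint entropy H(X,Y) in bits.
2.5869 bits

H(X,Y) = -Σ_{x,y} P(x,y) log₂ P(x,y). Per-cell terms -P(x,y)·log₂P(x,y):
  X=0: 0.5011, 0.1921, 0.4422, 0.3671
  X=1: 0.1921, 0.5072, 0.0664, 0.3187
Sum of the 8 terms: H(X,Y) = 2.5869 bits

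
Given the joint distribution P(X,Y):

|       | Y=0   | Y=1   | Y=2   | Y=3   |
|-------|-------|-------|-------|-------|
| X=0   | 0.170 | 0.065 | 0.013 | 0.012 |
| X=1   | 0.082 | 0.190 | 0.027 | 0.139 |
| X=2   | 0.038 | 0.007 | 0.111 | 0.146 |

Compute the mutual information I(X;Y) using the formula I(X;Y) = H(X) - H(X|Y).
0.3817 bits

I(X;Y) = H(X) - H(X|Y)

Marginal of X (row sums):
  P(X=0) = 0.170 + 0.065 + 0.013 + 0.012 = 0.260
  P(X=1) = 0.082 + 0.190 + 0.027 + 0.139 = 0.438
  P(X=2) = 0.038 + 0.007 + 0.111 + 0.146 = 0.302
H(X) = -[0.260·log₂(0.260) + 0.438·log₂(0.438) + 0.302·log₂(0.302)]
  = 0.50529 + 0.52166 + 0.52167 = 1.5486 bits

Marginal of Y (column sums):
  P(Y=0) = 0.170 + 0.082 + 0.038 = 0.290
  P(Y=1) = 0.065 + 0.190 + 0.007 = 0.262
  P(Y=2) = 0.013 + 0.027 + 0.111 = 0.151
  P(Y=3) = 0.012 + 0.139 + 0.146 = 0.297
H(X|Y) = Σ_y P(y)·H(X|Y=y):
  Y=0: P(Y=0) = 0.290, P(X|Y=0) = (17/29, 41/145, 19/145) → H(X|Y=0) = 1.35116
  Y=1: P(Y=1) = 0.262, P(X|Y=1) = (65/262, 95/131, 7/262) → H(X|Y=1) = 0.97473
  Y=2: P(Y=2) = 0.151, P(X|Y=2) = (13/151, 27/151, 111/151) → H(X|Y=2) = 1.07504
  Y=3: P(Y=3) = 0.297, P(X|Y=3) = (4/99, 139/297, 146/297) → H(X|Y=3) = 1.20332
H(X|Y) = 0.290·1.35116 + 0.262·0.97473 + 0.151·1.07504 + 0.297·1.20332 = 1.1669 bits

I(X;Y) = H(X) - H(X|Y) = 1.5486 - 1.1669 = 0.3817 bits

Cross-check via I(X;Y) = H(X) + H(Y) - H(X,Y): computing H(Y) from the column sums and H(X,Y) from the 12 cells in the same way gives H(Y) = 1.9562 bits and H(X,Y) = 3.1231 bits, so
I(X;Y) = 1.5486 + 1.9562 - 3.1231 = 0.3817 bits ✓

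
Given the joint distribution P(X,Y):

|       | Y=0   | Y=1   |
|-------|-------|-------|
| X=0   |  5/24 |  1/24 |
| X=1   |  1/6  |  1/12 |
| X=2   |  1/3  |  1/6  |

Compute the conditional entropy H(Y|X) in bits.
0.8512 bits

H(Y|X) = H(X,Y) - H(X)

H(X,Y) = -Σ_{x,y} P(x,y) log₂ P(x,y). Per-cell terms -P(x,y)·log₂P(x,y):
  X=0: 0.47147, 0.19104
  X=1: 0.43083, 0.29875
  X=2: 0.52832, 0.43083
Sum of the 6 terms: H(X,Y) = 2.3512 bits

Marginal of X (row sums):
  P(X=0) = 5/24 + 1/24 = 1/4
  P(X=1) = 1/6 + 1/12 = 1/4
  P(X=2) = 1/3 + 1/6 = 1/2
H(X) = -[(1/4)·log₂(1/4) + (1/4)·log₂(1/4) + (1/2)·log₂(1/2)]
  = 0.50000 + 0.50000 + 0.50000 = 1.5000 bits

H(Y|X) = H(X,Y) - H(X) = 2.3512 - 1.5000 = 0.8512 bits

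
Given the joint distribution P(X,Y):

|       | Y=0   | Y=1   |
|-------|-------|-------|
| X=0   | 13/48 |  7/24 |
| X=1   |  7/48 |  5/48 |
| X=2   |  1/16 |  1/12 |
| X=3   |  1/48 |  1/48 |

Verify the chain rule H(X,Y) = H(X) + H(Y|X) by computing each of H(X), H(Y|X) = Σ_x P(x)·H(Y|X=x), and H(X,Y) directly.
H(X) = 1.5630 bits, H(Y|X) = 0.9923 bits, H(X,Y) = 2.5553 bits

Marginal of X (row sums):
  P(X=0) = 13/48 + 7/24 = 9/16
  P(X=1) = 7/48 + 5/48 = 1/4
  P(X=2) = 1/16 + 1/12 = 7/48
  P(X=3) = 1/48 + 1/48 = 1/24
H(X) = -[(9/16)·log₂(9/16) + (1/4)·log₂(1/4) + (7/48)·log₂(7/48) + (1/24)·log₂(1/24)]
  = 0.46692 + 0.50000 + 0.40507 + 0.19104 = 1.5630 bits

H(Y|X) = Σ_x P(x)·H(Y|X=x):
  X=0: P(X=0) = 9/16, P(Y|X=0) = (13/27, 14/27) → H(Y|X=0) = 0.99901
  X=1: P(X=1) = 1/4, P(Y|X=1) = (7/12, 5/12) → H(Y|X=1) = 0.97987
  X=2: P(X=2) = 7/48, P(Y|X=2) = (3/7, 4/7) → H(Y|X=2) = 0.98523
  X=3: P(X=3) = 1/24, P(Y|X=3) = (1/2, 1/2) → H(Y|X=3) = 1.00000
H(Y|X) = (9/16)·0.99901 + (1/4)·0.97987 + (7/48)·0.98523 + (1/24)·1.00000 = 0.9923 bits

H(X,Y) = -Σ_{x,y} P(x,y) log₂ P(x,y). Per-cell terms -P(x,y)·log₂P(x,y):
  X=0: 0.51039, 0.51847
  X=1: 0.40507, 0.33990
  X=2: 0.25000, 0.29875
  X=3: 0.11635, 0.11635
Sum of the 8 terms: H(X,Y) = 2.5553 bits

Chain rule check:
  H(X) + H(Y|X) = 1.5630 + 0.9923 = 2.5553 bits
  H(X,Y) = 2.5553 bits
✓ Chain rule verified.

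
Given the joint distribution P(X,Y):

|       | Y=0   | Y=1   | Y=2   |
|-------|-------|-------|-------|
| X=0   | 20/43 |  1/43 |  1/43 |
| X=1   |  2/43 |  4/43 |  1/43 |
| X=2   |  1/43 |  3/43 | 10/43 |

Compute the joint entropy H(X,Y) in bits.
2.3004 bits

H(X,Y) = -Σ_{x,y} P(x,y) log₂ P(x,y). Per-cell terms -P(x,y)·log₂P(x,y):
  X=0: 0.5136, 0.1262, 0.1262
  X=1: 0.2059, 0.3187, 0.1262
  X=2: 0.1262, 0.2680, 0.4894
Sum of the 9 terms: H(X,Y) = 2.3004 bits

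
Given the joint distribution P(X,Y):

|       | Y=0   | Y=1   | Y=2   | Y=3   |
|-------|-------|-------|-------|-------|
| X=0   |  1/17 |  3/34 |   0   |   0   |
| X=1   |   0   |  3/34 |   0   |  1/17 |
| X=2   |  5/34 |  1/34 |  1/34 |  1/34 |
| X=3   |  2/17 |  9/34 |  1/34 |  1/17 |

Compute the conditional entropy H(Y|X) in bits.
1.3991 bits

H(Y|X) = H(X,Y) - H(X)

H(X,Y) = -Σ_{x,y} P(x,y) log₂ P(x,y). Per-cell terms -P(x,y)·log₂P(x,y):
  X=0: 0.24044, 0.30904, 0.00000, 0.00000
  X=1: 0.00000, 0.30904, 0.00000, 0.24044
  X=2: 0.40670, 0.14963, 0.14963, 0.14963
  X=3: 0.36323, 0.50758, 0.14963, 0.24044
  (cells with P = 0 contribute 0)
Sum of the 16 terms: H(X,Y) = 3.2154 bits

Marginal of X (row sums):
  P(X=0) = 1/17 + 3/34 + 0 + 0 = 5/34
  P(X=1) = 0 + 3/34 + 0 + 1/17 = 5/34
  P(X=2) = 5/34 + 1/34 + 1/34 + 1/34 = 4/17
  P(X=3) = 2/17 + 9/34 + 1/34 + 1/17 = 8/17
H(X) = -[(5/34)·log₂(5/34) + (5/34)·log₂(5/34) + (4/17)·log₂(4/17) + (8/17)·log₂(8/17)]
  = 0.40670 + 0.40670 + 0.49117 + 0.51175 = 1.8163 bits

H(Y|X) = H(X,Y) - H(X) = 3.2154 - 1.8163 = 1.3991 bits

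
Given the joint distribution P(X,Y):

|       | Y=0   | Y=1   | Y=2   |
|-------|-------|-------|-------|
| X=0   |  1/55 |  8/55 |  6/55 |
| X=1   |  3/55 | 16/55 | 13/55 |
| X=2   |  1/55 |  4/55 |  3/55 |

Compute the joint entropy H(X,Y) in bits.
2.7064 bits

H(X,Y) = -Σ_{x,y} P(x,y) log₂ P(x,y). Per-cell terms -P(x,y)·log₂P(x,y):
  X=0: 0.1051, 0.4046, 0.3487
  X=1: 0.2289, 0.5182, 0.4919
  X=2: 0.1051, 0.2750, 0.2289
Sum of the 9 terms: H(X,Y) = 2.7064 bits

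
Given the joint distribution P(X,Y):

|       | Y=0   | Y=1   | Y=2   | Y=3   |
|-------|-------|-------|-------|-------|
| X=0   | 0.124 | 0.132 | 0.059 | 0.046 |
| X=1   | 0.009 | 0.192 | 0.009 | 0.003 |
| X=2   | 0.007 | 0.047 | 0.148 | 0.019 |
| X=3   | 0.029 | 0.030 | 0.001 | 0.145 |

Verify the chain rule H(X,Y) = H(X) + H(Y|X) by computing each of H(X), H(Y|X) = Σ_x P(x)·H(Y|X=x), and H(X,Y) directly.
H(X) = 1.9559 bits, H(Y|X) = 1.3408 bits, H(X,Y) = 3.2967 bits

Marginal of X (row sums):
  P(X=0) = 0.124 + 0.132 + 0.059 + 0.046 = 0.361
  P(X=1) = 0.009 + 0.192 + 0.009 + 0.003 = 0.213
  P(X=2) = 0.007 + 0.047 + 0.148 + 0.019 = 0.221
  P(X=3) = 0.029 + 0.030 + 0.001 + 0.145 = 0.205
H(X) = -[0.361·log₂(0.361) + 0.213·log₂(0.213) + 0.221·log₂(0.221) + 0.205·log₂(0.205)]
  = 0.53064 + 0.47522 + 0.48131 + 0.46869 = 1.9559 bits

H(Y|X) = Σ_x P(x)·H(Y|X=x):
  X=0: P(X=0) = 0.361, P(Y|X=0) = (124/361, 132/361, 59/361, 46/361) → H(Y|X=0) = 1.86610
  X=1: P(X=1) = 0.213, P(Y|X=1) = (3/71, 64/71, 3/71, 1/71) → H(Y|X=1) = 0.60736
  X=2: P(X=2) = 0.221, P(Y|X=2) = (7/221, 47/221, 148/221, 19/221) → H(Y|X=2) = 1.32443
  X=3: P(X=3) = 0.205, P(Y|X=3) = (29/205, 6/41, 1/205, 29/41) → H(Y|X=3) = 1.19570
H(Y|X) = 0.361·1.86610 + 0.213·0.60736 + 0.221·1.32443 + 0.205·1.19570 = 1.3408 bits

H(X,Y) = -Σ_{x,y} P(x,y) log₂ P(x,y). Per-cell terms -P(x,y)·log₂P(x,y):
  X=0: 0.37344, 0.38562, 0.24091, 0.20434
  X=1: 0.06116, 0.45712, 0.06116, 0.02514
  X=2: 0.05011, 0.20733, 0.40794, 0.10864
  X=3: 0.14813, 0.15177, 0.00997, 0.40395
Sum of the 16 terms: H(X,Y) = 3.2967 bits

Chain rule check:
  H(X) + H(Y|X) = 1.9559 + 1.3408 = 3.2967 bits
  H(X,Y) = 3.2967 bits
✓ Chain rule verified.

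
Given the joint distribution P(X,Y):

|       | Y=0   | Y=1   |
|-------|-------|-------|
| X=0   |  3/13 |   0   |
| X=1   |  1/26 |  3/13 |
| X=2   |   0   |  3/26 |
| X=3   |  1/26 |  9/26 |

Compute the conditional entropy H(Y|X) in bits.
0.3397 bits

H(Y|X) = H(X,Y) - H(X)

H(X,Y) = -Σ_{x,y} P(x,y) log₂ P(x,y). Per-cell terms -P(x,y)·log₂P(x,y):
  X=0: 0.488187, 0.000000
  X=1: 0.180786, 0.488187
  X=2: 0.000000, 0.359478
  X=3: 0.180786, 0.529794
  (cells with P = 0 contribute 0)
Sum of the 8 terms: H(X,Y) = 2.22722 bits

Marginal of X (row sums):
  P(X=0) = 3/13 + 0 = 3/13
  P(X=1) = 1/26 + 3/13 = 7/26
  P(X=2) = 0 + 3/26 = 3/26
  P(X=3) = 1/26 + 9/26 = 5/13
H(X) = -[(3/13)·log₂(3/13) + (7/26)·log₂(7/26) + (3/26)·log₂(3/26) + (5/13)·log₂(5/13)]
  = 0.488187 + 0.509677 + 0.359478 + 0.530197 = 1.88754 bits

H(Y|X) = H(X,Y) - H(X) = 2.22722 - 1.88754 = 0.3397 bits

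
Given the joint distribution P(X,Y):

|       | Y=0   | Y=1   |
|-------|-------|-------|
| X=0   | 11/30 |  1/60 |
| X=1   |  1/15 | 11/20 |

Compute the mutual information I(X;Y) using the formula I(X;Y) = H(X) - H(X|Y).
0.5835 bits

I(X;Y) = H(X) - H(X|Y)

Marginal of X (row sums):
  P(X=0) = 11/30 + 1/60 = 23/60
  P(X=1) = 1/15 + 11/20 = 37/60
H(X) = -[(23/60)·log₂(23/60) + (37/60)·log₂(37/60)]
  = 0.5303 + 0.4301 = 0.9604 bits

Marginal of Y (column sums):
  P(Y=0) = 11/30 + 1/15 = 13/30
  P(Y=1) = 1/60 + 11/20 = 17/30
H(X|Y) = Σ_y P(y)·H(X|Y=y):
  Y=0: P(Y=0) = 13/30, P(X|Y=0) = (11/13, 2/13) → H(X|Y=0) = 0.6194
  Y=1: P(Y=1) = 17/30, P(X|Y=1) = (1/34, 33/34) → H(X|Y=1) = 0.1914
H(X|Y) = (13/30)·0.6194 + (17/30)·0.1914 = 0.3769 bits

I(X;Y) = H(X) - H(X|Y) = 0.9604 - 0.3769 = 0.5835 bits

Cross-check via I(X;Y) = H(X) + H(Y) - H(X,Y): computing H(Y) from the column sums and H(X,Y) from the 4 cells in the same way gives H(Y) = 0.9871 bits and H(X,Y) = 1.3640 bits, so
I(X;Y) = 0.9604 + 0.9871 - 1.3640 = 0.5835 bits ✓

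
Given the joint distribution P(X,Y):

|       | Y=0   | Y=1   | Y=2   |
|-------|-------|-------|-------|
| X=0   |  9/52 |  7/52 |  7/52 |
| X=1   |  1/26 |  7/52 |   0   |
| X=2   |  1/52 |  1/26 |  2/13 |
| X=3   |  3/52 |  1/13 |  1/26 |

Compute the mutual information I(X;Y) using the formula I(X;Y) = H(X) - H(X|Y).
0.2496 bits

I(X;Y) = H(X) - H(X|Y)

Marginal of X (row sums):
  P(X=0) = 9/52 + 7/52 + 7/52 = 23/52
  P(X=1) = 1/26 + 7/52 + 0 = 9/52
  P(X=2) = 1/52 + 1/26 + 2/13 = 11/52
  P(X=3) = 3/52 + 1/13 + 1/26 = 9/52
H(X) = -[(23/52)·log₂(23/52) + (9/52)·log₂(9/52) + (11/52)·log₂(11/52) + (9/52)·log₂(9/52)]
  = 0.520542 + 0.437974 + 0.474059 + 0.437974 = 1.87055 bits

Marginal of Y (column sums):
  P(Y=0) = 9/52 + 1/26 + 1/52 + 3/52 = 15/52
  P(Y=1) = 7/52 + 7/52 + 1/26 + 1/13 = 5/13
  P(Y=2) = 7/52 + 0 + 2/13 + 1/26 = 17/52
H(X|Y) = Σ_y P(y)·H(X|Y=y):
  Y=0: P(Y=0) = 15/52, P(X|Y=0) = (3/5, 2/15, 1/15, 1/5) → H(X|Y=0) = 1.554610
  Y=1: P(Y=1) = 5/13, P(X|Y=1) = (7/20, 7/20, 1/10, 1/5) → H(X|Y=1) = 1.856780
  Y=2: P(Y=2) = 17/52, P(X|Y=2) = (7/17, 0, 8/17, 2/17) → H(X|Y=2) = 1.402081
H(X|Y) = (15/52)·1.554610 + (5/13)·1.856780 + (17/52)·1.402081 = 1.62096 bits

I(X;Y) = H(X) - H(X|Y) = 1.87055 - 1.62096 = 0.2496 bits

Cross-check via I(X;Y) = H(X) + H(Y) - H(X,Y): computing H(Y) from the column sums and H(X,Y) from the 12 cells in the same way gives H(Y) = 1.57489 bits and H(X,Y) = 3.19585 bits, so
I(X;Y) = 1.87055 + 1.57489 - 3.19585 = 0.2496 bits ✓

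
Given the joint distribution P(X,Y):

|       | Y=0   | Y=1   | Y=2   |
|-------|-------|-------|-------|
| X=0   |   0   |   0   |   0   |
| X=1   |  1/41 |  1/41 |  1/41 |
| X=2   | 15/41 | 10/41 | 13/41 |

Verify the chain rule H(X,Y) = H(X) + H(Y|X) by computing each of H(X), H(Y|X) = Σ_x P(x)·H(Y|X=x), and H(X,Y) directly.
H(X) = 0.3776 bits, H(Y|X) = 1.5670 bits, H(X,Y) = 1.9447 bits

Marginal of X (row sums):
  P(X=0) = 0 + 0 + 0 = 0
  P(X=1) = 1/41 + 1/41 + 1/41 = 3/41
  P(X=2) = 15/41 + 10/41 + 13/41 = 38/41
H(X) = -[(3/41)·log₂(3/41) + (38/41)·log₂(38/41)]   (outcomes with P = 0 contribute 0)
  = 0.2760 + 0.1016 = 0.3776 bits

H(Y|X) = Σ_x P(x)·H(Y|X=x):
  X=0: P(X=0) = 0 → contributes 0
  X=1: P(X=1) = 3/41, P(Y|X=1) = (1/3, 1/3, 1/3) → H(Y|X=1) = 1.5850
  X=2: P(X=2) = 38/41, P(Y|X=2) = (15/38, 5/19, 13/38) → H(Y|X=2) = 1.5656
H(Y|X) = (3/41)·1.5850 + (38/41)·1.5656 = 1.5670 bits

H(X,Y) = -Σ_{x,y} P(x,y) log₂ P(x,y). Per-cell terms -P(x,y)·log₂P(x,y):
  X=0: 0.0000, 0.0000, 0.0000
  X=1: 0.1307, 0.1307, 0.1307
  X=2: 0.5307, 0.4965, 0.5254
  (cells with P = 0 contribute 0)
Sum of the 9 terms: H(X,Y) = 1.9447 bits

Chain rule check:
  H(X) + H(Y|X) = 0.3776 + 1.5670 = 1.9446 bits
  H(X,Y) = 1.9447 bits
✓ Chain rule verified (Δ = 0.0001 is 4-dp rounding noise: each of the three values was rounded independently).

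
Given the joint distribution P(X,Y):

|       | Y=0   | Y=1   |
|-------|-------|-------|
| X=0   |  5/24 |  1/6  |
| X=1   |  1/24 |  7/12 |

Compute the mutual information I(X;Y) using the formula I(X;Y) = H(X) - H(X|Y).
0.2188 bits

I(X;Y) = H(X) - H(X|Y)

Marginal of X (row sums):
  P(X=0) = 5/24 + 1/6 = 3/8
  P(X=1) = 1/24 + 7/12 = 5/8
H(X) = -[(3/8)·log₂(3/8) + (5/8)·log₂(5/8)]
  = 0.530639 + 0.423795 = 0.95443 bits

Marginal of Y (column sums):
  P(Y=0) = 5/24 + 1/24 = 1/4
  P(Y=1) = 1/6 + 7/12 = 3/4
H(X|Y) = Σ_y P(y)·H(X|Y=y):
  Y=0: P(Y=0) = 1/4, P(X|Y=0) = (5/6, 1/6) → H(X|Y=0) = 0.650022
  Y=1: P(Y=1) = 3/4, P(X|Y=1) = (2/9, 7/9) → H(X|Y=1) = 0.764205
H(X|Y) = (1/4)·0.650022 + (3/4)·0.764205 = 0.73566 bits

I(X;Y) = H(X) - H(X|Y) = 0.95443 - 0.73566 = 0.2188 bits

Cross-check via I(X;Y) = H(X) + H(Y) - H(X,Y): computing H(Y) from the column sums and H(X,Y) from the 4 cells in the same way gives H(Y) = 0.81128 bits and H(X,Y) = 1.54694 bits, so
I(X;Y) = 0.95443 + 0.81128 - 1.54694 = 0.2188 bits ✓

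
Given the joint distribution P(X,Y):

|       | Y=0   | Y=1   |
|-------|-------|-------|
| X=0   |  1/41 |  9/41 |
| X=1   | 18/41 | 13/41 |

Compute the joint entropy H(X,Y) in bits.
1.6577 bits

H(X,Y) = -Σ_{x,y} P(x,y) log₂ P(x,y). Per-cell terms -P(x,y)·log₂P(x,y):
  X=0: 0.1307, 0.4802
  X=1: 0.5214, 0.5254
Sum of the 4 terms: H(X,Y) = 1.6577 bits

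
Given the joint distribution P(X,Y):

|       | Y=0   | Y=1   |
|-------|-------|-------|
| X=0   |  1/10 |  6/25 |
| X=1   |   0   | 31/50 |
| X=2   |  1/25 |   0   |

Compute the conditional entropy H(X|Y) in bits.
0.8554 bits

H(X|Y) = H(X,Y) - H(Y)

H(X,Y) = -Σ_{x,y} P(x,y) log₂ P(x,y). Per-cell terms -P(x,y)·log₂P(x,y):
  X=0: 0.332193, 0.494134
  X=1: 0.000000, 0.427589
  X=2: 0.185754, 0.000000
  (cells with P = 0 contribute 0)
Sum of the 6 terms: H(X,Y) = 1.43967 bits

Marginal of Y (column sums):
  P(Y=0) = 1/10 + 0 + 1/25 = 7/50
  P(Y=1) = 6/25 + 31/50 + 0 = 43/50
H(Y) = -[(7/50)·log₂(7/50) + (43/50)·log₂(43/50)]
  = 0.397110 + 0.187129 = 0.58424 bits

H(X|Y) = H(X,Y) - H(Y) = 1.43967 - 0.58424 = 0.8554 bits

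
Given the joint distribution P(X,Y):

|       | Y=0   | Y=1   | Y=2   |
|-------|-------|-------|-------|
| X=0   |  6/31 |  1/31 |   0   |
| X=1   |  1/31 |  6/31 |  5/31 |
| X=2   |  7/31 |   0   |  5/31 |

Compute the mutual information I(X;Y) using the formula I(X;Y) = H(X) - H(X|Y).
0.5034 bits

I(X;Y) = H(X) - H(X|Y)

Marginal of X (row sums):
  P(X=0) = 6/31 + 1/31 + 0 = 7/31
  P(X=1) = 1/31 + 6/31 + 5/31 = 12/31
  P(X=2) = 7/31 + 0 + 5/31 = 12/31
H(X) = -[(7/31)·log₂(7/31) + (12/31)·log₂(12/31) + (12/31)·log₂(12/31)]
  = 0.4848 + 0.5300 + 0.5300 = 1.5448 bits

Marginal of Y (column sums):
  P(Y=0) = 6/31 + 1/31 + 7/31 = 14/31
  P(Y=1) = 1/31 + 6/31 + 0 = 7/31
  P(Y=2) = 0 + 5/31 + 5/31 = 10/31
H(X|Y) = Σ_y P(y)·H(X|Y=y):
  Y=0: P(Y=0) = 14/31, P(X|Y=0) = (3/7, 1/14, 1/2) → H(X|Y=0) = 1.2958
  Y=1: P(Y=1) = 7/31, P(X|Y=1) = (1/7, 6/7, 0) → H(X|Y=1) = 0.5917
  Y=2: P(Y=2) = 10/31, P(X|Y=2) = (0, 1/2, 1/2) → H(X|Y=2) = 1.0000
H(X|Y) = (14/31)·1.2958 + (7/31)·0.5917 + (10/31)·1.0000 = 1.0414 bits

I(X;Y) = H(X) - H(X|Y) = 1.5448 - 1.0414 = 0.5034 bits

Cross-check via I(X;Y) = H(X) + H(Y) - H(X,Y): computing H(Y) from the column sums and H(X,Y) from the 9 cells in the same way gives H(Y) = 1.5292 bits and H(X,Y) = 2.5706 bits, so
I(X;Y) = 1.5448 + 1.5292 - 2.5706 = 0.5034 bits ✓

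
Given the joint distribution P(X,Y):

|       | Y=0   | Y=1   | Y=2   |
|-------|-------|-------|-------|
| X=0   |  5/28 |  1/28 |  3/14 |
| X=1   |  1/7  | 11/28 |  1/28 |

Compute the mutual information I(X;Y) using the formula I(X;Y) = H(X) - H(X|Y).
0.3414 bits

I(X;Y) = H(X) - H(X|Y)

Marginal of X (row sums):
  P(X=0) = 5/28 + 1/28 + 3/14 = 3/7
  P(X=1) = 1/7 + 11/28 + 1/28 = 4/7
H(X) = -[(3/7)·log₂(3/7) + (4/7)·log₂(4/7)]
  = 0.5239 + 0.4613 = 0.9852 bits

Marginal of Y (column sums):
  P(Y=0) = 5/28 + 1/7 = 9/28
  P(Y=1) = 1/28 + 11/28 = 3/7
  P(Y=2) = 3/14 + 1/28 = 1/4
H(X|Y) = Σ_y P(y)·H(X|Y=y):
  Y=0: P(Y=0) = 9/28, P(X|Y=0) = (5/9, 4/9) → H(X|Y=0) = 0.9911
  Y=1: P(Y=1) = 3/7, P(X|Y=1) = (1/12, 11/12) → H(X|Y=1) = 0.4138
  Y=2: P(Y=2) = 1/4, P(X|Y=2) = (6/7, 1/7) → H(X|Y=2) = 0.5917
H(X|Y) = (9/28)·0.9911 + (3/7)·0.4138 + (1/4)·0.5917 = 0.6438 bits

I(X;Y) = H(X) - H(X|Y) = 0.9852 - 0.6438 = 0.3414 bits

Cross-check via I(X;Y) = H(X) + H(Y) - H(X,Y): computing H(Y) from the column sums and H(X,Y) from the 6 cells in the same way gives H(Y) = 1.5502 bits and H(X,Y) = 2.1940 bits, so
I(X;Y) = 0.9852 + 1.5502 - 2.1940 = 0.3414 bits ✓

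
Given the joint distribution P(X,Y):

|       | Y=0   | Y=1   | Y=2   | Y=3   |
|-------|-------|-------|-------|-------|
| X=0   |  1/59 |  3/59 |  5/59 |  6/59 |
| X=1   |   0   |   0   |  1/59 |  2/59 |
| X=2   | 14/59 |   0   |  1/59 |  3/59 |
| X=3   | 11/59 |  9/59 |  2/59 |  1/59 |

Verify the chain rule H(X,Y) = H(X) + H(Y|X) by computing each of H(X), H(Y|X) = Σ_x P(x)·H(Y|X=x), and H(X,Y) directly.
H(X) = 1.7732 bits, H(Y|X) = 1.3889 bits, H(X,Y) = 3.1620 bits

Marginal of X (row sums):
  P(X=0) = 1/59 + 3/59 + 5/59 + 6/59 = 15/59
  P(X=1) = 0 + 0 + 1/59 + 2/59 = 3/59
  P(X=2) = 14/59 + 0 + 1/59 + 3/59 = 18/59
  P(X=3) = 11/59 + 9/59 + 2/59 + 1/59 = 23/59
H(X) = -[(15/59)·log₂(15/59) + (3/59)·log₂(3/59) + (18/59)·log₂(18/59) + (23/59)·log₂(23/59)]
  = 0.502310 + 0.218526 + 0.522524 + 0.529811 = 1.7732 bits

H(Y|X) = Σ_x P(x)·H(Y|X=x):
  X=0: P(X=0) = 15/59, P(Y|X=0) = (1/15, 1/5, 1/3, 2/5) → H(Y|X=0) = 1.781937
  X=1: P(X=1) = 3/59, P(Y|X=1) = (0, 0, 1/3, 2/3) → H(Y|X=1) = 0.918296
  X=2: P(X=2) = 18/59, P(Y|X=2) = (7/9, 0, 1/18, 1/6) → H(Y|X=2) = 0.944489
  X=3: P(X=3) = 23/59, P(Y|X=3) = (11/23, 9/23, 2/23, 1/23) → H(Y|X=3) = 1.541689
H(Y|X) = (15/59)·1.781937 + (3/59)·0.918296 + (18/59)·0.944489 + (23/59)·1.541689 = 1.3889 bits

H(X,Y) = -Σ_{x,y} P(x,y) log₂ P(x,y). Per-cell terms -P(x,y)·log₂P(x,y):
  X=0: 0.099706, 0.218526, 0.301756, 0.335357
  X=1: 0.000000, 0.000000, 0.099706, 0.165513
  X=2: 0.492441, 0.000000, 0.099706, 0.218526
  X=3: 0.451785, 0.413804, 0.165513, 0.099706
  (cells with P = 0 contribute 0)
Sum of the 16 terms: H(X,Y) = 3.1620 bits

Chain rule check:
  H(X) + H(Y|X) = 1.7732 + 1.3889 = 3.1621 bits
  H(X,Y) = 3.1620 bits
✓ Chain rule verified (Δ = 0.0001 is 4-dp rounding noise: each of the three values was rounded independently).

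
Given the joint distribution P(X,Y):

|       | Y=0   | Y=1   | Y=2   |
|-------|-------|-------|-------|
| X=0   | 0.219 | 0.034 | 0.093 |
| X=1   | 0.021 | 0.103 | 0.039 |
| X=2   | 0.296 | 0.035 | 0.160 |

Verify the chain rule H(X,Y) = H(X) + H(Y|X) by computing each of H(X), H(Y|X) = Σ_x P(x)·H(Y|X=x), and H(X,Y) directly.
H(X) = 1.4602 bits, H(Y|X) = 1.2537 bits, H(X,Y) = 2.7139 bits

Marginal of X (row sums):
  P(X=0) = 0.219 + 0.034 + 0.093 = 0.346
  P(X=1) = 0.021 + 0.103 + 0.039 = 0.163
  P(X=2) = 0.296 + 0.035 + 0.160 = 0.491
H(X) = -[0.346·log₂(0.346) + 0.163·log₂(0.163) + 0.491·log₂(0.491)]
  = 0.52978 + 0.42658 + 0.50387 = 1.4602 bits

H(Y|X) = Σ_x P(x)·H(Y|X=x):
  X=0: P(X=0) = 0.346, P(Y|X=0) = (219/346, 17/173, 93/346) → H(Y|X=0) = 1.25603
  X=1: P(X=1) = 0.163, P(Y|X=1) = (21/163, 103/163, 39/163) → H(Y|X=1) = 1.29303
  X=2: P(X=2) = 0.491, P(Y|X=2) = (296/491, 35/491, 160/491) → H(Y|X=2) = 1.23890
H(Y|X) = 0.346·1.25603 + 0.163·1.29303 + 0.491·1.23890 = 1.2537 bits

H(X,Y) = -Σ_{x,y} P(x,y) log₂ P(x,y). Per-cell terms -P(x,y)·log₂P(x,y):
  X=0: 0.47983, 0.16586, 0.31868
  X=1: 0.11704, 0.33777, 0.18253
  X=2: 0.51987, 0.16928, 0.42302
Sum of the 9 terms: H(X,Y) = 2.7139 bits

Chain rule check:
  H(X) + H(Y|X) = 1.4602 + 1.2537 = 2.7139 bits
  H(X,Y) = 2.7139 bits
✓ Chain rule verified.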